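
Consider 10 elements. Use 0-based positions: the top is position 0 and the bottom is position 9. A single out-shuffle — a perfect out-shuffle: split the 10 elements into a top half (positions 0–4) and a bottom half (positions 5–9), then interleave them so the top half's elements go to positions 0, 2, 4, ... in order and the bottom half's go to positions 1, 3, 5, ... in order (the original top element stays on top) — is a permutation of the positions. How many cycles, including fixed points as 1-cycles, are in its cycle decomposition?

4

Trace each unvisited position around until it returns:
(0) (1 2 4 8 7 5) (3 6) (9)
4 cycles in total.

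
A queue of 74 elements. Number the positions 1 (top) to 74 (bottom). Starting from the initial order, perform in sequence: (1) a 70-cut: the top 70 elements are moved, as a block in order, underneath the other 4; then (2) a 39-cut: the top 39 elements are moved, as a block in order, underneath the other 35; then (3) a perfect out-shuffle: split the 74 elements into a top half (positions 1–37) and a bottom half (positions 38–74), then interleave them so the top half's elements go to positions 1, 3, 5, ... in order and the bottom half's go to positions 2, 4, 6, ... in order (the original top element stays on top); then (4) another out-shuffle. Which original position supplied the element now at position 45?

Undo the operations in reverse order, starting from position 45:
  undo op 4 (out-shuffle, from top half): 45 ← 23
  undo op 3 (out-shuffle, from top half): 23 ← 12
  undo op 2 (cut 39): 12 ← 51
  undo op 1 (cut 70): 51 ← 47
So the element at position 45 came from original position 47.

47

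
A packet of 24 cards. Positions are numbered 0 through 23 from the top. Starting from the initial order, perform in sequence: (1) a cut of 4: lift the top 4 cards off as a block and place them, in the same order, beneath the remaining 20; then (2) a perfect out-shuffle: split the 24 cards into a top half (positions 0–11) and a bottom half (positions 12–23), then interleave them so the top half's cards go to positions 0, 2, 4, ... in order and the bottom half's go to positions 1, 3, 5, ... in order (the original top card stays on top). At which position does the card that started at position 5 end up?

Track the card from position 5 forward through each operation:
  after op 1 (cut 4): 5 → 1
  after op 2 (out-shuffle): 1 → 2

2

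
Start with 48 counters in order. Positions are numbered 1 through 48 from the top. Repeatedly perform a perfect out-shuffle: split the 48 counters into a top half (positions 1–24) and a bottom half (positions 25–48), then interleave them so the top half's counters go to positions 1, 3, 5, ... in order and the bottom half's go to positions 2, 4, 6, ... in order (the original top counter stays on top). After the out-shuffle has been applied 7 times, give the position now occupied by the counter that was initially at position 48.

Position 48 is a fixed point of every out-shuffle, so the counter never moves.

48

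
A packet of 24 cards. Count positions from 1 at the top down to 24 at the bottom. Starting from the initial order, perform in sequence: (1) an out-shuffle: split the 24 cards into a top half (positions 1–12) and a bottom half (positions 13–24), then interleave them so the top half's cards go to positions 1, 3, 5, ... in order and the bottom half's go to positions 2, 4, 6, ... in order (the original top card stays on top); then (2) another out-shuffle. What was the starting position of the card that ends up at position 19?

17

Undo the operations in reverse order, starting from position 19:
  undo op 2 (out-shuffle, from top half): 19 ← 10
  undo op 1 (out-shuffle, from bottom half): 10 ← 17
So the card at position 19 came from original position 17.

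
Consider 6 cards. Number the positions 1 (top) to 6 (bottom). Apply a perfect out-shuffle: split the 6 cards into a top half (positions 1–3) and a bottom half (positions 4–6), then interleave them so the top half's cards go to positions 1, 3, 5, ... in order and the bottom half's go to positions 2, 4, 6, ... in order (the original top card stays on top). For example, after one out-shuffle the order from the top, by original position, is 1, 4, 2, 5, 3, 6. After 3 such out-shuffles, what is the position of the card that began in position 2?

Track the card's position through each out-shuffle:
2 → 3 → 5 → 4

4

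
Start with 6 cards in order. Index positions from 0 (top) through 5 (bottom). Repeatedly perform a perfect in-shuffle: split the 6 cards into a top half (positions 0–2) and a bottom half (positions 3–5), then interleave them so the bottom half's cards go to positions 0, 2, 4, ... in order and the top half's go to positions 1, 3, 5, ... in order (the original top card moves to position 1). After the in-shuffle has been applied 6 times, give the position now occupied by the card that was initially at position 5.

Track the card's position through each in-shuffle:
5 → 4 → 2 → 5 → 4 → 2 → 5

5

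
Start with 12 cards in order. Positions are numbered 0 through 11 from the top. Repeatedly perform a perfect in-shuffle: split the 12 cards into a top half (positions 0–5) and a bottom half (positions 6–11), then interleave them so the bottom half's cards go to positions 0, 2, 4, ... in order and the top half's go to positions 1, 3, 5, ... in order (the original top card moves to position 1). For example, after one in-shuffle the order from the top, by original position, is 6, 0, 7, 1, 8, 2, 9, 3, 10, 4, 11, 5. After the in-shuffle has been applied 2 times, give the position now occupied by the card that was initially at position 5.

10

Track the card's position through each in-shuffle:
5 → 11 → 10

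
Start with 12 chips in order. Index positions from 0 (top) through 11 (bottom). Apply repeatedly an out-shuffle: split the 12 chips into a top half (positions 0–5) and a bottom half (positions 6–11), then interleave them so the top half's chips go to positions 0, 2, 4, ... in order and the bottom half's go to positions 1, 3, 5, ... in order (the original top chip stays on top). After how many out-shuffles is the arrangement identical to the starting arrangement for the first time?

10

The out-shuffle permutes the 12 positions with cycle lengths [1, 1, 10].
Every chip is home exactly when every cycle has completed a whole number of laps, i.e. after lcm(1, 10) = 10 out-shuffles.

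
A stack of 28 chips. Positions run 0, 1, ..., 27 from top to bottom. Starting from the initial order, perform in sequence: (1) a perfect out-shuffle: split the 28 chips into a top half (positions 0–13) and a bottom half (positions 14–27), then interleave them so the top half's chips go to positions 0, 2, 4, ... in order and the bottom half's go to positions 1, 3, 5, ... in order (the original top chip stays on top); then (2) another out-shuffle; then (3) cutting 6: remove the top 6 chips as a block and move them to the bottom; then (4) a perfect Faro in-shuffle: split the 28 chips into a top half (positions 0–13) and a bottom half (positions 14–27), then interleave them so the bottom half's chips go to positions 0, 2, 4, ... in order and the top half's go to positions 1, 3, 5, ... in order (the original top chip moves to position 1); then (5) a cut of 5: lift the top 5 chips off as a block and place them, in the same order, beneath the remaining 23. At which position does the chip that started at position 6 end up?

Track the chip from position 6 forward through each operation:
  after op 1 (out-shuffle): 6 → 12
  after op 2 (out-shuffle): 12 → 24
  after op 3 (cut 6): 24 → 18
  after op 4 (in-shuffle): 18 → 8
  after op 5 (cut 5): 8 → 3

3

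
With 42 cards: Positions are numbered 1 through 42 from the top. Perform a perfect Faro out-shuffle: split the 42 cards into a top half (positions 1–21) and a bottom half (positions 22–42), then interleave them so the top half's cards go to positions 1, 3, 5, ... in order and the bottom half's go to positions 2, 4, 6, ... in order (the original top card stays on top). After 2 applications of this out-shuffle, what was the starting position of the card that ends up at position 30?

39

Work backwards from position 30, undoing one out-shuffle at a time:
30 ← 36 ← 39
So the card now at position 30 started at position 39.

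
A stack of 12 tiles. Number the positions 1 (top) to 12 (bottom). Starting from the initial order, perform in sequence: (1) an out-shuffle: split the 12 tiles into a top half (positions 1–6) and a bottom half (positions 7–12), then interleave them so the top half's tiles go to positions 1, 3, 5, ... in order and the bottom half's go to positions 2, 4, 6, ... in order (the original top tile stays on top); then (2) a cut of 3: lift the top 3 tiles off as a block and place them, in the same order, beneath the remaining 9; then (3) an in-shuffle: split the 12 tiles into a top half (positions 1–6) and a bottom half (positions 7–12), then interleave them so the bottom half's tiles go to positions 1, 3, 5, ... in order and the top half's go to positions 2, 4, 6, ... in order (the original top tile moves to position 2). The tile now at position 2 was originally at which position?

8

Undo the operations in reverse order, starting from position 2:
  undo op 3 (in-shuffle, from top half): 2 ← 1
  undo op 2 (cut 3): 1 ← 4
  undo op 1 (out-shuffle, from bottom half): 4 ← 8
So the tile at position 2 came from original position 8.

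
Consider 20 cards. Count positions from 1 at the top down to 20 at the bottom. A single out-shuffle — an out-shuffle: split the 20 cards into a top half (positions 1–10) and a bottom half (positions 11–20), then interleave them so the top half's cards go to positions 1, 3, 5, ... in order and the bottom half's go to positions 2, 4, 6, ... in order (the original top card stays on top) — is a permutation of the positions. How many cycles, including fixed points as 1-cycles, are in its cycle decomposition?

3

Trace each unvisited position around until it returns:
(1) (2 3 5 9 17 14 ... len 18) (20)
3 cycles in total.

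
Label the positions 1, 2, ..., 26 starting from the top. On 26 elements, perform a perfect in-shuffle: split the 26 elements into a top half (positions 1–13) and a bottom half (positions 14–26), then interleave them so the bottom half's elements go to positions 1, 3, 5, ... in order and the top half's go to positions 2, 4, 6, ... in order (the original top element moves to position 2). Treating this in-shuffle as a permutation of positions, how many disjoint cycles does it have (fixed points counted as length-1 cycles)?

3

Trace each unvisited position around until it returns:
(1 2 4 8 16 5 ... len 18) (3 6 12 24 21 15) (9 18)
3 cycles in total.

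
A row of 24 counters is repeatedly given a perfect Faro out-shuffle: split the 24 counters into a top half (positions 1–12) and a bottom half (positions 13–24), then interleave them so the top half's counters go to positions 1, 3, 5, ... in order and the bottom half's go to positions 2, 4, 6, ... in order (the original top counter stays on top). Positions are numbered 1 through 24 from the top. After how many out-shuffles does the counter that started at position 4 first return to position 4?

Follow position 4 under repeated out-shuffles:
4 → 7 → 13 → 2 → 3 → 5 → 9 → 17 → 10 → 19 → 14 → 4
It first returns after 11 out-shuffles.

11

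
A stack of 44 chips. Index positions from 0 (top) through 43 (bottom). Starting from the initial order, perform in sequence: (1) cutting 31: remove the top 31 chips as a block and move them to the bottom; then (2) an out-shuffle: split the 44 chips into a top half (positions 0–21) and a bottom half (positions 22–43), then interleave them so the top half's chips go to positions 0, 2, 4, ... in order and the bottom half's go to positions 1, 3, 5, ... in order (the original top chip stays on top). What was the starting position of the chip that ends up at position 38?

Undo the operations in reverse order, starting from position 38:
  undo op 2 (out-shuffle, from top half): 38 ← 19
  undo op 1 (cut 31): 19 ← 6
So the chip at position 38 came from original position 6.

6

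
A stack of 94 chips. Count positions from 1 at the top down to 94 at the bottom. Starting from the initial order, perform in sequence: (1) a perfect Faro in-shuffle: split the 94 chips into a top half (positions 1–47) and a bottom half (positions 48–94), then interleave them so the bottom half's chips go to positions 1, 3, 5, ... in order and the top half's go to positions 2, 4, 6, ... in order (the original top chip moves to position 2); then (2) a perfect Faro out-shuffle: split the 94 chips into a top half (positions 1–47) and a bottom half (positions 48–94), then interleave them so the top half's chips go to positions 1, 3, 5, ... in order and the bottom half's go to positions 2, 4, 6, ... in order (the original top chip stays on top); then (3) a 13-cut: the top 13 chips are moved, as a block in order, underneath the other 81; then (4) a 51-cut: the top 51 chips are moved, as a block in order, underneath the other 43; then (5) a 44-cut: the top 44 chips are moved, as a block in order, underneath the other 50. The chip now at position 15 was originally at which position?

Undo the operations in reverse order, starting from position 15:
  undo op 5 (cut 44): 15 ← 59
  undo op 4 (cut 51): 59 ← 16
  undo op 3 (cut 13): 16 ← 29
  undo op 2 (out-shuffle, from top half): 29 ← 15
  undo op 1 (in-shuffle, from bottom half): 15 ← 55
So the chip at position 15 came from original position 55.

55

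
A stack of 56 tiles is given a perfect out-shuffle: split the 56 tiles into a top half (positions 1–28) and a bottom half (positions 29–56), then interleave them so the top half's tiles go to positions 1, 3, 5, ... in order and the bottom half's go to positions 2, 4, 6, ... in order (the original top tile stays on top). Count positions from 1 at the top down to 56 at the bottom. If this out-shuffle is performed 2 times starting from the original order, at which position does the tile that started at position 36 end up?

31

Track the tile's position through each out-shuffle:
36 → 16 → 31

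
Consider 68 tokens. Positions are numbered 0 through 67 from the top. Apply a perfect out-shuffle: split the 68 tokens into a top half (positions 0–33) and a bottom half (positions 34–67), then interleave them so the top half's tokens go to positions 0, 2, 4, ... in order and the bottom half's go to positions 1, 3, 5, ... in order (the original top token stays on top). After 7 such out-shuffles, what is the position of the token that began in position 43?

Track the token's position through each out-shuffle:
43 → 19 → 38 → 9 → 18 → 36 → 5 → 10

10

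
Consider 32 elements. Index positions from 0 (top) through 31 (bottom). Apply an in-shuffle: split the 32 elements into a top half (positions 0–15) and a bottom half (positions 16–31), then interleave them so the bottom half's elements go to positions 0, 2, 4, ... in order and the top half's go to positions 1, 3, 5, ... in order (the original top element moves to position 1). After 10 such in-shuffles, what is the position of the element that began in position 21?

21

Track the element's position through each in-shuffle:
21 → 10 → 21 → 10 → 21 → 10 → 21 → 10 → 21 → 10 → 21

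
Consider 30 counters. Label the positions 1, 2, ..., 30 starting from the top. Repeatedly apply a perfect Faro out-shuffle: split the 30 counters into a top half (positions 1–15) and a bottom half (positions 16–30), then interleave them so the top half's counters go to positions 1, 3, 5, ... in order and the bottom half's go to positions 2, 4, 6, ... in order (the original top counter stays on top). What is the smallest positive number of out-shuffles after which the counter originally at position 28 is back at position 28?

28

Follow position 28 under repeated out-shuffles:
28 → 26 → 22 → 14 → 27 → 24 → 18 → 6 → ... → 28 (length 28)
It first returns after 28 out-shuffles.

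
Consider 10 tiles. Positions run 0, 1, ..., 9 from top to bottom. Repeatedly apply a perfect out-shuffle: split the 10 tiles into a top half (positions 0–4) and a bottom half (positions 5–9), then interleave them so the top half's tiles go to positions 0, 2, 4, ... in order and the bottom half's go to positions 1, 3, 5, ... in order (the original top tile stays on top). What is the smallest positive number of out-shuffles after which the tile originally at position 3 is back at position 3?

Follow position 3 under repeated out-shuffles:
3 → 6 → 3
It first returns after 2 out-shuffles.

2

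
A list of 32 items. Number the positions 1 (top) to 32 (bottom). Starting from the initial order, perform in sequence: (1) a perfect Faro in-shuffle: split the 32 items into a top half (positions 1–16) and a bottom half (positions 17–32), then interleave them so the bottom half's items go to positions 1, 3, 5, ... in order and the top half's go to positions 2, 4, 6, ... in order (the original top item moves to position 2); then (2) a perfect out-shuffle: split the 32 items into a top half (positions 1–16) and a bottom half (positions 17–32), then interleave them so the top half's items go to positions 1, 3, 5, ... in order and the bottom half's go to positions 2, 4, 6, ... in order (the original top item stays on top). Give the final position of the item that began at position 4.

15

Track the item from position 4 forward through each operation:
  after op 1 (in-shuffle): 4 → 8
  after op 2 (out-shuffle): 8 → 15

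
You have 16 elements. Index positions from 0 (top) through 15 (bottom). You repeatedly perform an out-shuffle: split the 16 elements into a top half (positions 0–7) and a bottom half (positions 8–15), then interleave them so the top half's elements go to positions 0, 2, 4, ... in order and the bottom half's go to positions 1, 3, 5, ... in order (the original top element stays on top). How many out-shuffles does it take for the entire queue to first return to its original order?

4

The out-shuffle permutes the 16 positions with cycle lengths [1, 1, 2, 4, 4, 4].
Every element is home exactly when every cycle has completed a whole number of laps, i.e. after lcm(1, 2, 4) = 4 out-shuffles.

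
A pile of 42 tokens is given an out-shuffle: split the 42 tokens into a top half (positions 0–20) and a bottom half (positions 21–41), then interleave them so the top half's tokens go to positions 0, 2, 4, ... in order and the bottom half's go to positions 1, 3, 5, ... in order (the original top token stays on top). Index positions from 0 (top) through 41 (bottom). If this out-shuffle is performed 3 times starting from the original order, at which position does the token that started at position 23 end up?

Track the token's position through each out-shuffle:
23 → 5 → 10 → 20

20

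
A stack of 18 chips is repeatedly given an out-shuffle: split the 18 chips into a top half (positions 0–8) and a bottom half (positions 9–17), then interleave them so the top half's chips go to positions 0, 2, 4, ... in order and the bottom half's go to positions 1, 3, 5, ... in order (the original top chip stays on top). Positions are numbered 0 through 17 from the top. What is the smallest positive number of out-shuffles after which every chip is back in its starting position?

8

The out-shuffle permutes the 18 positions with cycle lengths [1, 1, 8, 8].
Every chip is home exactly when every cycle has completed a whole number of laps, i.e. after lcm(1, 8) = 8 out-shuffles.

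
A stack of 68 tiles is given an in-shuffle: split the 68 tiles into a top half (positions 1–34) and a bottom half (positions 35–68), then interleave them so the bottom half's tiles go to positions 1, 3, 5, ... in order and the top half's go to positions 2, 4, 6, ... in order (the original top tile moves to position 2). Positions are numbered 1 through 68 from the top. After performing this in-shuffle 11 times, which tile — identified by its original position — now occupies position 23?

Work backwards from position 23, undoing one in-shuffle at a time:
23 ← 46 ← 23 ← 46 ← 23 ← 46 ← 23 ← 46 ← 23 ← 46 ← 23 ← 46
So the tile now at position 23 started at position 46.

46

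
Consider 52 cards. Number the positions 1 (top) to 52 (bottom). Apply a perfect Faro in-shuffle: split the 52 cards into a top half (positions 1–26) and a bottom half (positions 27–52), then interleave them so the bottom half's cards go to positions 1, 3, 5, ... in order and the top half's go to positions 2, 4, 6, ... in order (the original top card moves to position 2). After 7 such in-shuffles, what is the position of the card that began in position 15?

12

Track the card's position through each in-shuffle:
15 → 30 → 7 → 14 → 28 → 3 → 6 → 12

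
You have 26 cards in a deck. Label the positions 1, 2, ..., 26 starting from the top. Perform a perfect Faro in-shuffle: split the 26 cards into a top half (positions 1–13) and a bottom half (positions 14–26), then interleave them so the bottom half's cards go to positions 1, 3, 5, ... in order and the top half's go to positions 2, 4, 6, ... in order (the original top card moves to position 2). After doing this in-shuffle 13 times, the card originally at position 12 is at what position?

Track position through each in-shuffle: 12 → 24 → 21 → 15 → 3 → ... (continuing for 13 shuffles total) → 24.

24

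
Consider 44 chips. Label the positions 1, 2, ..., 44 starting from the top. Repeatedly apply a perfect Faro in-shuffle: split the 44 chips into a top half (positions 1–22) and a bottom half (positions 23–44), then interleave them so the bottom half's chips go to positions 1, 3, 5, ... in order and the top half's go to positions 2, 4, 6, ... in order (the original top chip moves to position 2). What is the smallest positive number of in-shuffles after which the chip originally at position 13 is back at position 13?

Follow position 13 under repeated in-shuffles:
13 → 26 → 7 → 14 → 28 → 11 → 22 → 44 → 43 → 41 → 37 → 29 → 13
It first returns after 12 in-shuffles.

12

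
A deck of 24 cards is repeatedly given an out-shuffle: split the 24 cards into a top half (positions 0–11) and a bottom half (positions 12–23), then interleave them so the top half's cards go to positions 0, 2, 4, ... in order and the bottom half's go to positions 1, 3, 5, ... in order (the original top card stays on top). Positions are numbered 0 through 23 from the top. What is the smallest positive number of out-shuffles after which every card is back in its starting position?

The out-shuffle permutes the 24 positions with cycle lengths [1, 1, 11, 11].
Every card is home exactly when every cycle has completed a whole number of laps, i.e. after lcm(1, 11) = 11 out-shuffles.

11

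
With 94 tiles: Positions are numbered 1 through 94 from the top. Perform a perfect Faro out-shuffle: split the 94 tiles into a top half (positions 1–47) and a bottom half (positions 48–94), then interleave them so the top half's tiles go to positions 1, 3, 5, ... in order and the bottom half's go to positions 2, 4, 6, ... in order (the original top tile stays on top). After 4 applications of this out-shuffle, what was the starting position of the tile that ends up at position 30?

Work backwards from position 30, undoing one out-shuffle at a time:
30 ← 62 ← 78 ← 86 ← 90
So the tile now at position 30 started at position 90.

90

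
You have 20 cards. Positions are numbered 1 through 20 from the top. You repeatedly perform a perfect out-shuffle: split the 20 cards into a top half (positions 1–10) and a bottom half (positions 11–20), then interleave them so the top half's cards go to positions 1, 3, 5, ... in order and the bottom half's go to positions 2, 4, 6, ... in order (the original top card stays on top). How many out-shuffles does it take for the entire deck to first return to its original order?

18

The out-shuffle permutes the 20 positions with cycle lengths [1, 1, 18].
Every card is home exactly when every cycle has completed a whole number of laps, i.e. after lcm(1, 18) = 18 out-shuffles.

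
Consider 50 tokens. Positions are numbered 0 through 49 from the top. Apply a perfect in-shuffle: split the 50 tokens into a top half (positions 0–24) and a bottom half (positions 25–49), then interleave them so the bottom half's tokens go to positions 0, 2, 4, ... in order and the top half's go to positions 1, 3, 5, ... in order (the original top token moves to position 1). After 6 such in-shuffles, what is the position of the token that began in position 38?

Track the token's position through each in-shuffle:
38 → 26 → 2 → 5 → 11 → 23 → 47

47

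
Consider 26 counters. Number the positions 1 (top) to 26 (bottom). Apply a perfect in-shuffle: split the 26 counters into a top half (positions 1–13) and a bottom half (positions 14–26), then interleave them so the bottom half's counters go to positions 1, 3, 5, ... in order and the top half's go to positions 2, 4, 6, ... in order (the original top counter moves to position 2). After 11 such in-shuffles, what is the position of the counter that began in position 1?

23

Track the counter's position through each in-shuffle:
1 → 2 → 4 → 8 → 16 → 5 → 10 → 20 → 13 → 26 → 25 → 23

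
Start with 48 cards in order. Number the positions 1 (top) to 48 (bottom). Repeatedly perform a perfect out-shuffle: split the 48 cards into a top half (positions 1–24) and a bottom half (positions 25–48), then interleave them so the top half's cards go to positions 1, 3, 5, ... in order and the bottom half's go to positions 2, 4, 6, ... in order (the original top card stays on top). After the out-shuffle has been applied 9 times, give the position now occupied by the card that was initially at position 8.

Track the card's position through each out-shuffle:
8 → 15 → 29 → 10 → 19 → 37 → 26 → 4 → 7 → 13

13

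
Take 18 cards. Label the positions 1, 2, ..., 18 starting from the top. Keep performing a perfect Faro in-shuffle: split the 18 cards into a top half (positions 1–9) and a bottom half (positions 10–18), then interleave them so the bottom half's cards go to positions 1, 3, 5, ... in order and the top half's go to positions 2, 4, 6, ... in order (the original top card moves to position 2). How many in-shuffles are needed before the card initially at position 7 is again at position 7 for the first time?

Follow position 7 under repeated in-shuffles:
7 → 14 → 9 → 18 → 17 → 15 → 11 → 3 → 6 → 12 → 5 → 10 → 1 → 2 → 4 → 8 → 16 → 13 → 7
It first returns after 18 in-shuffles.

18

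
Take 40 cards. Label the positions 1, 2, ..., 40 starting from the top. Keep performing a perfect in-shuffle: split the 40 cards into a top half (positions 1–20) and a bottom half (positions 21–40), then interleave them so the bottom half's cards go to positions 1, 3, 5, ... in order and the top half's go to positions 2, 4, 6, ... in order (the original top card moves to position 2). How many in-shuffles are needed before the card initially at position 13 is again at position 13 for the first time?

20

Follow position 13 under repeated in-shuffles:
13 → 26 → 11 → 22 → 3 → 6 → 12 → 24 → 7 → 14 → 28 → 15 → 30 → 19 → 38 → 35 → 29 → 17 → 34 → 27 → 13
It first returns after 20 in-shuffles.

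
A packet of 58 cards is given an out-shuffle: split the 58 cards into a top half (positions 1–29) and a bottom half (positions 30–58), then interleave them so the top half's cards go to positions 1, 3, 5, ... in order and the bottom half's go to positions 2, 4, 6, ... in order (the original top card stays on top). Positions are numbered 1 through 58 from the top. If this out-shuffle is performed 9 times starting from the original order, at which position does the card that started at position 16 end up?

Track the card's position through each out-shuffle:
16 → 31 → 4 → 7 → 13 → 25 → 49 → 40 → 22 → 43

43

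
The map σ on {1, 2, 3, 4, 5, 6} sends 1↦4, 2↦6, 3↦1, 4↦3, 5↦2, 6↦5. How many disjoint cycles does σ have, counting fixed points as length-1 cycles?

2

Cycle decomposition: (1 4 3) (2 6 5).
2 cycles.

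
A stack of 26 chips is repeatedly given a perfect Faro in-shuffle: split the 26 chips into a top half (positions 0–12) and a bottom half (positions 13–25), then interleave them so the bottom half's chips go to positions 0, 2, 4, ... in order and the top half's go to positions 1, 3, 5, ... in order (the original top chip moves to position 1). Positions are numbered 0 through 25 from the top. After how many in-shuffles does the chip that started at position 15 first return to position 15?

Follow position 15 under repeated in-shuffles:
15 → 4 → 9 → 19 → 12 → 25 → 24 → 22 → 18 → 10 → 21 → 16 → 6 → 13 → 0 → 1 → 3 → 7 → 15
It first returns after 18 in-shuffles.

18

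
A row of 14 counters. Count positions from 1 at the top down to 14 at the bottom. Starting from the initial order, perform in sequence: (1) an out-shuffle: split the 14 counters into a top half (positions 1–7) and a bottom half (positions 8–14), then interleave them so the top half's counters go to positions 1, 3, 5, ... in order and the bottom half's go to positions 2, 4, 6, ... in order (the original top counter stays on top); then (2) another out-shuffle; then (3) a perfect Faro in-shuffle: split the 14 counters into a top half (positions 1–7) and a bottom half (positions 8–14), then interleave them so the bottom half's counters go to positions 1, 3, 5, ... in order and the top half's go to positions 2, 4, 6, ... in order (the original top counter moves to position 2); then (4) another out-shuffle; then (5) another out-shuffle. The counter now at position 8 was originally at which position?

8

Undo the operations in reverse order, starting from position 8:
  undo op 5 (out-shuffle, from bottom half): 8 ← 11
  undo op 4 (out-shuffle, from top half): 11 ← 6
  undo op 3 (in-shuffle, from top half): 6 ← 3
  undo op 2 (out-shuffle, from top half): 3 ← 2
  undo op 1 (out-shuffle, from bottom half): 2 ← 8
So the counter at position 8 came from original position 8.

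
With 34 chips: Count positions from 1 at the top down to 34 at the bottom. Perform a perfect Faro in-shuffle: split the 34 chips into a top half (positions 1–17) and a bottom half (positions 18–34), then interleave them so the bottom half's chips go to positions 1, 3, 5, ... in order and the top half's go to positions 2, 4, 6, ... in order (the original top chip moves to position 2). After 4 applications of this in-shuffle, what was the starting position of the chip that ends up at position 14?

Work backwards from position 14, undoing one in-shuffle at a time:
14 ← 7 ← 21 ← 28 ← 14
So the chip now at position 14 started at position 14.

14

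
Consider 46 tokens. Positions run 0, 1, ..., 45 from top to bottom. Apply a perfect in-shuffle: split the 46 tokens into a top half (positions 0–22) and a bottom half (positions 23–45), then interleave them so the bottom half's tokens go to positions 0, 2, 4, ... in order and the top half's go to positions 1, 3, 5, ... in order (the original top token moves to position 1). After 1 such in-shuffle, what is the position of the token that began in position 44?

Track the token's position through each in-shuffle:
44 → 42

42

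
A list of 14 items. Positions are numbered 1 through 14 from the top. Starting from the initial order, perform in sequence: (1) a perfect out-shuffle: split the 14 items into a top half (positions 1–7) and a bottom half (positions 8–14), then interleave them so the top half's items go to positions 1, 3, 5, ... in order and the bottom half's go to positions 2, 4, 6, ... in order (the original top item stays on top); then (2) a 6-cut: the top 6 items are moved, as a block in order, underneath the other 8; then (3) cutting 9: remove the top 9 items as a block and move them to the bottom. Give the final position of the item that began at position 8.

1

Track the item from position 8 forward through each operation:
  after op 1 (out-shuffle): 8 → 2
  after op 2 (cut 6): 2 → 10
  after op 3 (cut 9): 10 → 1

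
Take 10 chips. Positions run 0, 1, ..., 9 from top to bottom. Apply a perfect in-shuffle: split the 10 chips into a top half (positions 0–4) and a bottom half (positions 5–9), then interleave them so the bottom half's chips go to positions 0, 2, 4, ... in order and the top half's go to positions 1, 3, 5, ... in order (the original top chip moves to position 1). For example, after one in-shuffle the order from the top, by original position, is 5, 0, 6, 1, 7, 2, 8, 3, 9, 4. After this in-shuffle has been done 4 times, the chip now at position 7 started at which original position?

Work backwards from position 7, undoing one in-shuffle at a time:
7 ← 3 ← 1 ← 0 ← 5
So the chip now at position 7 started at position 5.

5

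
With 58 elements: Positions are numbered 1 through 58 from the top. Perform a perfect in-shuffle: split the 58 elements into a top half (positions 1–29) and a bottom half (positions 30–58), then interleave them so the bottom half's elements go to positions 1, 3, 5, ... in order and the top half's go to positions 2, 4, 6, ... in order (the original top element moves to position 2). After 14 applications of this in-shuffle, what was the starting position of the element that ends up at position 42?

37

Work backwards from position 42, undoing one in-shuffle at a time:
42 ← 21 ← 40 ← 20 ← 10 ← ... ← 37 (14 steps).
So the element now at position 42 started at position 37.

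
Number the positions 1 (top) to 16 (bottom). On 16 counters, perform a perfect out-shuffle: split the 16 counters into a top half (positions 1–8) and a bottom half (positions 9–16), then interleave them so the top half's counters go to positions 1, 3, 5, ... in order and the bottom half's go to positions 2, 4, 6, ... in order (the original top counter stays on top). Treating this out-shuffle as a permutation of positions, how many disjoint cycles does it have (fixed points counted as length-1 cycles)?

6

Trace each unvisited position around until it returns:
(1) (2 3 5 9) (4 7 13 10) (6 11) (8 15 14 12) (16)
6 cycles in total.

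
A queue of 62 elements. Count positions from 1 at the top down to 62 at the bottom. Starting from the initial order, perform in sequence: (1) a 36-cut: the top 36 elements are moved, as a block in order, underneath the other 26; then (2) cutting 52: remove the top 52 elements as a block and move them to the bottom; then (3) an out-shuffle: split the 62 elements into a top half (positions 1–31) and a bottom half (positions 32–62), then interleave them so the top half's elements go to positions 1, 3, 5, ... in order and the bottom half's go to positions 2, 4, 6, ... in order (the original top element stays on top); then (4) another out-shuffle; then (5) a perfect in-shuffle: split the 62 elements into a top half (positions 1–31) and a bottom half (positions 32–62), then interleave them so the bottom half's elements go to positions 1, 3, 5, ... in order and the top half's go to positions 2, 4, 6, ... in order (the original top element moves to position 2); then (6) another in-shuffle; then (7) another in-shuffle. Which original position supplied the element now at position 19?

Undo the operations in reverse order, starting from position 19:
  undo op 7 (in-shuffle, from bottom half): 19 ← 41
  undo op 6 (in-shuffle, from bottom half): 41 ← 52
  undo op 5 (in-shuffle, from top half): 52 ← 26
  undo op 4 (out-shuffle, from bottom half): 26 ← 44
  undo op 3 (out-shuffle, from bottom half): 44 ← 53
  undo op 2 (cut 52): 53 ← 43
  undo op 1 (cut 36): 43 ← 17
So the element at position 19 came from original position 17.

17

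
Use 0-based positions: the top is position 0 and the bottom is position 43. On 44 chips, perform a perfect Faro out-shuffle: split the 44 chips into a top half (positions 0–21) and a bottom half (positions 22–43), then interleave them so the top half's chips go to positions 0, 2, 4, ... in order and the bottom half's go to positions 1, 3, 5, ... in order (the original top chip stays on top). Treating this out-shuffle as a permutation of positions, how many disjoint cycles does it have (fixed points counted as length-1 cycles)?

Trace each unvisited position around until it returns:
(0) (1 2 4 8 16 32 ... len 14) (3 6 12 24 5 10 ... len 14) (7 14 28 13 26 9 ... len 14) (43)
5 cycles in total.

5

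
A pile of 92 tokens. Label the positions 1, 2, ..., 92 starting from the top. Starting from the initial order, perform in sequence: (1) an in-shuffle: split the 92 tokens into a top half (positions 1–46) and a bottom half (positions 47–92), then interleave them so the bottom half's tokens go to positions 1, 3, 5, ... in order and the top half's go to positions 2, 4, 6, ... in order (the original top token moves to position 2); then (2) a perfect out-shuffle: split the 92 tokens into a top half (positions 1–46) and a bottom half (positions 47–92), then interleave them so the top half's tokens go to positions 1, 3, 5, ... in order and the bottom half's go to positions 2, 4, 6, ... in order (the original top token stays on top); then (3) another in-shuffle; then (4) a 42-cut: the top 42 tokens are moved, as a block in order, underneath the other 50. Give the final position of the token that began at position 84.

73

Track the token from position 84 forward through each operation:
  after op 1 (in-shuffle): 84 → 75
  after op 2 (out-shuffle): 75 → 58
  after op 3 (in-shuffle): 58 → 23
  after op 4 (cut 42): 23 → 73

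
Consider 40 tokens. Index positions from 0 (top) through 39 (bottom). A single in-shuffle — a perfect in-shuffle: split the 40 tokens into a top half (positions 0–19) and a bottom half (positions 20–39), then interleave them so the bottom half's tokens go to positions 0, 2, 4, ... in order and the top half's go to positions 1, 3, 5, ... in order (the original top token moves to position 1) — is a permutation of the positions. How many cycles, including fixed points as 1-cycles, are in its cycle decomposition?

2

Trace each unvisited position around until it returns:
(0 1 3 7 15 31 ... len 20) (2 5 11 23 6 13 ... len 20)
2 cycles in total.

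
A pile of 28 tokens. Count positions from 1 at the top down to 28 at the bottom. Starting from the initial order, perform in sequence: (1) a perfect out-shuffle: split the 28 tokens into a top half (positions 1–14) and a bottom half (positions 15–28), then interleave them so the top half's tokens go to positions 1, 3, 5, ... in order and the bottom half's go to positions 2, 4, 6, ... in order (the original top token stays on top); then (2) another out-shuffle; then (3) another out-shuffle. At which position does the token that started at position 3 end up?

17

Track the token from position 3 forward through each operation:
  after op 1 (out-shuffle): 3 → 5
  after op 2 (out-shuffle): 5 → 9
  after op 3 (out-shuffle): 9 → 17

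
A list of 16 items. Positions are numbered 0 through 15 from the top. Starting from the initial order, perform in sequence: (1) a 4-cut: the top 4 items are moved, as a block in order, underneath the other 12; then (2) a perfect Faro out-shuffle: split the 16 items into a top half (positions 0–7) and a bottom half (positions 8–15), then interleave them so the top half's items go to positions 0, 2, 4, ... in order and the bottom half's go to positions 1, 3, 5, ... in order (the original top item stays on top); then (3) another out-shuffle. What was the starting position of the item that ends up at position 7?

1

Undo the operations in reverse order, starting from position 7:
  undo op 3 (out-shuffle, from bottom half): 7 ← 11
  undo op 2 (out-shuffle, from bottom half): 11 ← 13
  undo op 1 (cut 4): 13 ← 1
So the item at position 7 came from original position 1.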